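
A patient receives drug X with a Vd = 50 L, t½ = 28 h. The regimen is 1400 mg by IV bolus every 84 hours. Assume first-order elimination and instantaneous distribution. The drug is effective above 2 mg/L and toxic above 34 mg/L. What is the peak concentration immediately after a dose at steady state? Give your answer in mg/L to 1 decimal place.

The dosing interval is 3 half-lives, so f = 2^(−3) = 0.125.
At steady state, R = 1/(1 − 0.125) = 8/7.
Single-dose peak C₀ = D/Vd = 1400/50 = 28 mg/L.
Steady-state peak Cmax,ss = C₀·R = 28 × 8/7 ≈ 32.000 mg/L.
Peak 32.0 mg/L vs MTC 34 mg/L: below toxic threshold.

32.0 mg/L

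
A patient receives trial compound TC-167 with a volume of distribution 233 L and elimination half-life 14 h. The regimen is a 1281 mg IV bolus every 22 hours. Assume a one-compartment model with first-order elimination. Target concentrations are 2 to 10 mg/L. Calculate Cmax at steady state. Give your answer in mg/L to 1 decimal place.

8.3 mg/L

τ/t½ = 22/14 ≈ 1.5714, so fraction remaining f = (1/2)^(22/14) ≈ 0.3365.
Accumulation ratio R = 1/(1 − f) ≈ 1/0.6635 ≈ 1.5072.
Each bolus raises the concentration by D/Vd = 1281/233 ≈ 5.498 mg/L.
Steady-state peak Cmax,ss = C₀·R ≈ 5.498 × 1.5072 ≈ 8.287 mg/L.
Peak 8.3 mg/L vs MTC 10 mg/L: below toxic threshold.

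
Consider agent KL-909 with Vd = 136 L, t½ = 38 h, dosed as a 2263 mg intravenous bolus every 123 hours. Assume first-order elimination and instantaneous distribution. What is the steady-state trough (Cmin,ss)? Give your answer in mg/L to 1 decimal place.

k = ln2/t½ = ln2/38 ≈ 0.018241 h⁻¹; fraction remaining f = e^(−kτ) = e^(−0.018241×123) ≈ 0.1061.
Single-dose peak C₀ = D/Vd = 2263/136 ≈ 16.640 mg/L.
Steady-state trough Cmin,ss = C₀·f/(1−f) ≈ 16.640 × 0.1061/0.8939 ≈ 1.975 mg/L.

2.0 mg/L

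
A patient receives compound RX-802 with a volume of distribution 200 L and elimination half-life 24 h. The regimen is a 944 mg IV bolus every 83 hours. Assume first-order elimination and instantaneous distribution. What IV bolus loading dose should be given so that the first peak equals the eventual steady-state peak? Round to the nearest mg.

1038 mg

f = (1/2)^(83/24) ≈ 0.090978; accumulation ratio R = 1/(1−f) ≈ 1.10008.
Loading dose to hit Cmax,ss on first dose: D_load = D_maint·R ≈ 944 × 1.10008 ≈ 1038.48 mg.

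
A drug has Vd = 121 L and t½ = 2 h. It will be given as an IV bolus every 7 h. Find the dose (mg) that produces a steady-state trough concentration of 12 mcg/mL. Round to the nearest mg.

14976 mg

τ/t½ = 7/2 ≈ 3.5, so f = (1/2)^(7/2) ≈ 0.088388.
Cmin,ss = (D/Vd)·f/(1−f), so D = Cmin,ss·Vd·(1−f)/f.
D = 12 × 121 × (1−f)/f ≈ 12 × 121 × 10.31375 ≈ 14975.57 mg.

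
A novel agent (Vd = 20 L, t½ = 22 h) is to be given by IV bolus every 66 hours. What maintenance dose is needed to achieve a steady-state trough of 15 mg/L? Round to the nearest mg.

2100 mg

τ/t½ = 66/22 ≈ 3, so f = (1/2)^(66/22) ≈ 0.125000.
Cmin,ss = (D/Vd)·f/(1−f), so D = Cmin,ss·Vd·(1−f)/f.
D = 15 × 20 × (1−f)/f ≈ 15 × 20 × 7.00000 ≈ 2100.00 mg.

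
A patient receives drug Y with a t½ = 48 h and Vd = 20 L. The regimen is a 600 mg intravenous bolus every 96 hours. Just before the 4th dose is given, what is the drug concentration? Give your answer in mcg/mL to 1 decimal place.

9.8 mcg/mL

f = (1/2)^(τ/t½) = (1/2)^(96/48) ≈ 0.2500.
C₀ = D/Vd = 600/20 ≈ 30.000 mcg/mL.
Before the 4th dose, 3 doses have been given. Superposition: Cmin = C₀·(f + f² + … + f^3).
≈ 30.000 × (0.2500 + 0.0625 + 0.0156) ≈ 30.000 × 0.3281 ≈ 9.843 mcg/mL.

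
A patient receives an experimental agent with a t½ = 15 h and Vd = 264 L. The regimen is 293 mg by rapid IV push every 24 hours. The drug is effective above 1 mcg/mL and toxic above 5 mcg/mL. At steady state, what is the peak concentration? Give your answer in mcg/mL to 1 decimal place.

k = ln2/t½ = ln2/15 ≈ 0.046210 h⁻¹; fraction remaining f = e^(−kτ) = e^(−0.046210×24) ≈ 0.3299.
At steady state, accumulation factor R = 1/(1 − e^(−kτ)) ≈ 1.4923.
Single-dose peak C₀ = D/Vd = 293/264 ≈ 1.110 mcg/mL.
Steady-state peak Cmax,ss = C₀·R ≈ 1.110 × 1.4923 ≈ 1.656 mcg/mL.
Peak 1.7 mcg/mL vs MTC 5 mcg/mL: below toxic threshold.

1.7 mcg/mL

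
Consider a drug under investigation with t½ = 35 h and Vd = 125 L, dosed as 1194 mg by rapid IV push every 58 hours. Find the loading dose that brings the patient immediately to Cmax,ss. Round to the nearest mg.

1748 mg

f = (1/2)^(58/35) ≈ 0.317066; accumulation ratio R = 1/(1−f) ≈ 1.46427.
Loading dose to hit Cmax,ss on first dose: D_load = D_maint·R ≈ 1194 × 1.46427 ≈ 1748.34 mg.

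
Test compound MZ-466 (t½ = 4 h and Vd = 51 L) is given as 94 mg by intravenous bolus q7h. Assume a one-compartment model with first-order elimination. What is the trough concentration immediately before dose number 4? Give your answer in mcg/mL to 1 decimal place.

0.8 mcg/mL

f = (1/2)^(τ/t½) = (1/2)^(7/4) ≈ 0.2973.
C₀ = D/Vd = 94/51 ≈ 1.843 mcg/mL.
Before the 4th dose, 3 doses have been given. Superposition: Cmin = C₀·(f + f² + … + f^3).
≈ 1.843 × (0.2973 + 0.0884 + 0.0263) ≈ 1.843 × 0.4120 ≈ 0.759 mcg/mL.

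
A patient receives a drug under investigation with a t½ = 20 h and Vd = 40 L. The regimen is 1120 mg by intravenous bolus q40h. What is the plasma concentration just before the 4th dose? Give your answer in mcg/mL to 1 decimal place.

9.2 mcg/mL

f = (1/2)^(τ/t½) = (1/2)^(40/20) ≈ 0.2500.
C₀ = D/Vd = 1120/40 ≈ 28.000 mcg/mL.
Before the 4th dose, 3 doses have been given. Superposition: Cmin = C₀·(f + f² + … + f^3).
≈ 28.000 × (0.2500 + 0.0625 + 0.0156) ≈ 28.000 × 0.3281 ≈ 9.187 mcg/mL.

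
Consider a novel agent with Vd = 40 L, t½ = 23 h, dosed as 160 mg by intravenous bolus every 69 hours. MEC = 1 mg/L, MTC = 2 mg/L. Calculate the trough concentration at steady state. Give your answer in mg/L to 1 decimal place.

The dosing interval is 3 half-lives, so f = 2^(−3) = 0.125.
Accumulation ratio R = 1/(1 − f) = 1/0.875 = 8/7.
Single-dose peak C₀ = D/Vd = 160/40 = 4 mg/L.
Steady-state peak Cmax,ss = C₀·R = 4 × 8/7 ≈ 4.571 mg/L.
Steady-state trough Cmin,ss = Cmax,ss·f ≈ 4.571 × 0.125 ≈ 0.571 mg/L.
Trough 0.6 mg/L vs MEC 1 mg/L: subtherapeutic.

0.6 mg/L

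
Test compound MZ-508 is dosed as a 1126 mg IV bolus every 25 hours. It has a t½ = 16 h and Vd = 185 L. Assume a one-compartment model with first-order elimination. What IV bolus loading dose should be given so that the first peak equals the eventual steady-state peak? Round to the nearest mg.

1702 mg

f = (1/2)^(25/16) ≈ 0.338564; accumulation ratio R = 1/(1−f) ≈ 1.51186.
Loading dose to hit Cmax,ss on first dose: D_load = D_maint·R ≈ 1126 × 1.51186 ≈ 1702.35 mg.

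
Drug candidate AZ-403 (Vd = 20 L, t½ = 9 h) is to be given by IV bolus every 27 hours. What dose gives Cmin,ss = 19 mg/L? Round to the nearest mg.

τ/t½ = 27/9 ≈ 3, so f = (1/2)^(27/9) ≈ 0.125000.
Cmin,ss = (D/Vd)·f/(1−f), so D = Cmin,ss·Vd·(1−f)/f.
D = 19 × 20 × (1−f)/f ≈ 19 × 20 × 7.00000 ≈ 2660.00 mg.

2660 mg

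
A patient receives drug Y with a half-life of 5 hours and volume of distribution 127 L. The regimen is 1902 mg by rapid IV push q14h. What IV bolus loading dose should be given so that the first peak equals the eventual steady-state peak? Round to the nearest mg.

f = (1/2)^(14/5) ≈ 0.143587; accumulation ratio R = 1/(1−f) ≈ 1.16766.
Loading dose to hit Cmax,ss on first dose: D_load = D_maint·R ≈ 1902 × 1.16766 ≈ 2220.89 mg.

2221 mg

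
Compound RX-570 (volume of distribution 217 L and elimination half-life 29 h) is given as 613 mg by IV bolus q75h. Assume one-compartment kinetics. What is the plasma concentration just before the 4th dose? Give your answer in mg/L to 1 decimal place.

f = (1/2)^(τ/t½) = (1/2)^(75/29) ≈ 0.1665.
C₀ = D/Vd = 613/217 ≈ 2.825 mg/L.
Before the 4th dose, 3 doses have been given. Superposition: Cmin = C₀·(f + f² + … + f^3).
≈ 2.825 × (0.1665 + 0.0277 + 0.0046) ≈ 2.825 × 0.1988 ≈ 0.562 mg/L.

0.6 mg/L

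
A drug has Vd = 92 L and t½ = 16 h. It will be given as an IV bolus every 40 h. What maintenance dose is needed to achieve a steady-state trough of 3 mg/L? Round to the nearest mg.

τ/t½ = 40/16 ≈ 2.5, so f = (1/2)^(40/16) ≈ 0.176777.
Cmin,ss = (D/Vd)·f/(1−f), so D = Cmin,ss·Vd·(1−f)/f.
D = 3 × 92 × (1−f)/f ≈ 3 × 92 × 4.65684 ≈ 1285.29 mg.

1285 mg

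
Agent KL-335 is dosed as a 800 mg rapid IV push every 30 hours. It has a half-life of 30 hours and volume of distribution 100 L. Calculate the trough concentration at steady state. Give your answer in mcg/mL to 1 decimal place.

The dosing interval is 1 half-life, so f = 2^(−1) = 0.5.
Accumulation ratio R = 1/(1 − f) = 1/0.5 = 2/1.
Single-dose peak C₀ = D/Vd = 800/100 = 8 mcg/mL.
Steady-state peak Cmax,ss = C₀·R = 8 × 2/1 ≈ 16.000 mcg/mL.
Steady-state trough Cmin,ss = Cmax,ss·f ≈ 16.000 × 0.5 ≈ 8.000 mcg/mL.

8.0 mcg/mL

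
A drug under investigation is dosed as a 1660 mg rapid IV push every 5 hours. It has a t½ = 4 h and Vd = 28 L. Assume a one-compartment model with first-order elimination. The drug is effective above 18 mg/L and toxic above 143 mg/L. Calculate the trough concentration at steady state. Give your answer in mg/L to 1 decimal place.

43.0 mg/L

τ/t½ = 5/4 ≈ 1.25, so fraction remaining f = (1/2)^(5/4) ≈ 0.4204.
At steady state, accumulation factor R = 1/(1 − e^(−kτ)) ≈ 1.7253.
Each bolus raises the concentration by D/Vd = 1660/28 ≈ 59.286 mg/L.
Cmax,ss = C₀/(1 − f) ≈ 59.286/0.5796 ≈ 102.288 mg/L.
One interval later, Cmin,ss = Cmax,ss·e^(−kτ) ≈ 102.288 × 0.4204 ≈ 43.002 mg/L.
Trough 43.0 mg/L vs MEC 18 mg/L: adequate.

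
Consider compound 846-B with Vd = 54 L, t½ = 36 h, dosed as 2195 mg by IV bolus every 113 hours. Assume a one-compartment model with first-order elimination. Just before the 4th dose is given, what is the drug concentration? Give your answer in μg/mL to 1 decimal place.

f = (1/2)^(τ/t½) = (1/2)^(113/36) ≈ 0.1135.
C₀ = D/Vd = 2195/54 ≈ 40.648 μg/mL.
Before the 4th dose, 3 doses have been given. Superposition: Cmin = C₀·(f + f² + … + f^3).
≈ 40.648 × (0.1135 + 0.0129 + 0.0015) ≈ 40.648 × 0.1279 ≈ 5.199 μg/mL.

5.2 μg/mL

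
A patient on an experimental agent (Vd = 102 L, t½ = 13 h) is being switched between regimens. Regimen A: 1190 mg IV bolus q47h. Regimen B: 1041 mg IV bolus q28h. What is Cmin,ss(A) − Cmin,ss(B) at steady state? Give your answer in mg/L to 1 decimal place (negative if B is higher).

-1.9 mg/L

Regimen A: f = (1/2)^(47/13) ≈ 0.0816; Cmin,ss = (1190/102)·f/(1−f) ≈ 1.037 mg/L.
Regimen B: f = (1/2)^(28/13) ≈ 0.2247; Cmin,ss = (1041/102)·f/(1−f) ≈ 2.958 mg/L.
Difference ≈ 1.037 − 2.958 ≈ -1.921 mg/L.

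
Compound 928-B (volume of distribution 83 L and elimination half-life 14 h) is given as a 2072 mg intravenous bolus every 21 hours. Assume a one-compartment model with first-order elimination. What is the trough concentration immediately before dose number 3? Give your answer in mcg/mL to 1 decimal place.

f = (1/2)^(τ/t½) = (1/2)^(21/14) ≈ 0.3536.
C₀ = D/Vd = 2072/83 ≈ 24.964 mcg/mL.
Before the 3rd dose, 2 doses have been given. Superposition: Cmin = C₀·(f + f²).
≈ 24.964 × (0.3536 + 0.1250) ≈ 24.964 × 0.4786 ≈ 11.948 mcg/mL.

11.9 mcg/mL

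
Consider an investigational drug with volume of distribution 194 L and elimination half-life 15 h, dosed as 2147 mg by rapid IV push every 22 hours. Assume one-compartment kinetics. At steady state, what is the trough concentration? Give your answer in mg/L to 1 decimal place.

τ/t½ = 22/15 ≈ 1.4667, so fraction remaining f = (1/2)^(22/15) ≈ 0.3618.
At steady state, accumulation factor R = 1/(1 − e^(−kτ)) ≈ 1.5669.
Single-dose peak C₀ = D/Vd = 2147/194 ≈ 11.067 mg/L.
Steady-state peak Cmax,ss = C₀·R ≈ 11.067 × 1.5669 ≈ 17.341 mg/L.
One interval later, Cmin,ss = Cmax,ss·e^(−kτ) ≈ 17.341 × 0.3618 ≈ 6.274 mg/L.

6.3 mg/L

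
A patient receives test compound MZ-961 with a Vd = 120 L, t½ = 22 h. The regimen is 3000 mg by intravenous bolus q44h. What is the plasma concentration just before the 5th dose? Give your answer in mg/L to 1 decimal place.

f = (1/2)^(τ/t½) = (1/2)^(44/22) ≈ 0.2500.
C₀ = D/Vd = 3000/120 ≈ 25.000 mg/L.
Before the 5th dose, 4 doses have been given. Superposition: Cmin = C₀·(f + f² + … + f^4).
≈ 25.000 × (0.2500 + 0.0625 + 0.0156 + 0.0039) ≈ 25.000 × 0.3320 ≈ 8.300 mg/L.

8.3 mg/L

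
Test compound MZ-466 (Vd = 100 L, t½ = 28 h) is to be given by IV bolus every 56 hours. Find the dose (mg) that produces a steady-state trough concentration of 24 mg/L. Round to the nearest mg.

τ/t½ = 56/28 ≈ 2, so f = (1/2)^(56/28) ≈ 0.250000.
Cmin,ss = (D/Vd)·f/(1−f), so D = Cmin,ss·Vd·(1−f)/f.
D = 24 × 100 × (1−f)/f ≈ 24 × 100 × 3.00000 ≈ 7200.00 mg.

7200 mg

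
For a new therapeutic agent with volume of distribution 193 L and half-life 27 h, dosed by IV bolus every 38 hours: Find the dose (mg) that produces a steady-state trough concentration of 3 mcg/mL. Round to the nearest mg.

957 mg

τ/t½ = 38/27 ≈ 1.4074, so f = (1/2)^(38/27) ≈ 0.376989.
Cmin,ss = (D/Vd)·f/(1−f), so D = Cmin,ss·Vd·(1−f)/f.
D = 3 × 193 × (1−f)/f ≈ 3 × 193 × 1.65260 ≈ 956.86 mg.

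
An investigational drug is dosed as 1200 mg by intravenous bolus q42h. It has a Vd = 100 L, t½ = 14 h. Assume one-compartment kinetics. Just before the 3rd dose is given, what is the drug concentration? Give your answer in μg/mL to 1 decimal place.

1.7 μg/mL

f = (1/2)^(τ/t½) = (1/2)^(42/14) ≈ 0.1250.
C₀ = D/Vd = 1200/100 ≈ 12.000 μg/mL.
Before the 3rd dose, 2 doses have been given. Superposition: Cmin = C₀·(f + f²).
≈ 12.000 × (0.1250 + 0.0156) ≈ 12.000 × 0.1406 ≈ 1.687 μg/mL.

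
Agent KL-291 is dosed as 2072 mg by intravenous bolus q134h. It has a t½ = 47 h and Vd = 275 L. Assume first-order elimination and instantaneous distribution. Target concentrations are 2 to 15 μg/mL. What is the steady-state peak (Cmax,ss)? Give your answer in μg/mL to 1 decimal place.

8.7 μg/mL

Over one 134-h interval, 134/47 ≈ 2.8511 half-lives elapse, leaving f ≈ 0.1386 of each dose.
At steady state, accumulation factor R = 1/(1 − e^(−kτ)) ≈ 1.1609.
Each bolus raises the concentration by D/Vd = 2072/275 ≈ 7.535 μg/mL.
Steady-state peak Cmax,ss = C₀·R ≈ 7.535 × 1.1609 ≈ 8.747 μg/mL.
Peak 8.7 μg/mL vs MTC 15 μg/mL: below toxic threshold.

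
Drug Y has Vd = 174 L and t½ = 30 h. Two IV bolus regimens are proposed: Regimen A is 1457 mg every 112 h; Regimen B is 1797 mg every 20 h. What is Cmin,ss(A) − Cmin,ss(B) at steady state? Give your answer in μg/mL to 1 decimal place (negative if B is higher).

-16.9 μg/mL

Regimen A: f = (1/2)^(112/30) ≈ 0.0752; Cmin,ss = (1457/174)·f/(1−f) ≈ 0.681 μg/mL.
Regimen B: f = (1/2)^(20/30) ≈ 0.6300; Cmin,ss = (1797/174)·f/(1−f) ≈ 17.585 μg/mL.
Difference ≈ 0.681 − 17.585 ≈ -16.904 μg/mL.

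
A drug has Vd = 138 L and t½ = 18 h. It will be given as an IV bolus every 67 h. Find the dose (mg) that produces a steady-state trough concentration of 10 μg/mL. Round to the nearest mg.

16833 mg

τ/t½ = 67/18 ≈ 3.7222, so f = (1/2)^(67/18) ≈ 0.075770.
Cmin,ss = (D/Vd)·f/(1−f), so D = Cmin,ss·Vd·(1−f)/f.
D = 10 × 138 × (1−f)/f ≈ 10 × 138 × 12.19784 ≈ 16833.02 mg.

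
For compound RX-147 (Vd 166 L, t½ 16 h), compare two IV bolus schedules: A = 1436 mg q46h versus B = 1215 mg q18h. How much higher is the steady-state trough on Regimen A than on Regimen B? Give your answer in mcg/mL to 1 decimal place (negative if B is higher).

-4.8 mcg/mL

Regimen A: f = (1/2)^(46/16) ≈ 0.1363; Cmin,ss = (1436/166)·f/(1−f) ≈ 1.365 mcg/mL.
Regimen B: f = (1/2)^(18/16) ≈ 0.4585; Cmin,ss = (1215/166)·f/(1−f) ≈ 6.197 mcg/mL.
Difference ≈ 1.365 − 6.197 ≈ -4.832 mcg/mL.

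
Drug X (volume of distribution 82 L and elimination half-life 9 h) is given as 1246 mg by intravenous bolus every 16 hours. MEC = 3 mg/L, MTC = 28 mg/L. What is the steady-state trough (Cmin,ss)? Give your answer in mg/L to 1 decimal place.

6.3 mg/L

τ/t½ = 16/9 ≈ 1.7778, so fraction remaining f = (1/2)^(16/9) ≈ 0.2916.
Accumulation ratio R = 1/(1 − f) ≈ 1/0.7084 ≈ 1.4116.
Single-dose peak C₀ = D/Vd = 1246/82 ≈ 15.195 mg/L.
Cmax,ss = C₀/(1 − f) ≈ 15.195/0.7084 ≈ 21.450 mg/L.
Steady-state trough Cmin,ss = Cmax,ss·f ≈ 21.450 × 0.2916 ≈ 6.255 mg/L.
Trough 6.3 mg/L vs MEC 3 mg/L: adequate.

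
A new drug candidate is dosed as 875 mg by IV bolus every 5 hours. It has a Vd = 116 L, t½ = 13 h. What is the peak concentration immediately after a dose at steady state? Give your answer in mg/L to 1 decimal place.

32.2 mg/L

Over one 5-h interval, 5/13 ≈ 0.38462 half-lives elapse, leaving f ≈ 0.7660 of each dose.
At steady state, accumulation factor R = 1/(1 − e^(−kτ)) ≈ 4.2735.
Each bolus raises the concentration by D/Vd = 875/116 ≈ 7.543 mg/L.
Steady-state peak Cmax,ss = C₀·R ≈ 7.543 × 4.2735 ≈ 32.235 mg/L.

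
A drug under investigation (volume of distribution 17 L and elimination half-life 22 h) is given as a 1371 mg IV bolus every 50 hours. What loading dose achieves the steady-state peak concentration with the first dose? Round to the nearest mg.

1729 mg

f = (1/2)^(50/22) ≈ 0.206938; accumulation ratio R = 1/(1−f) ≈ 1.26094.
Loading dose to hit Cmax,ss on first dose: D_load = D_maint·R ≈ 1371 × 1.26094 ≈ 1728.75 mg.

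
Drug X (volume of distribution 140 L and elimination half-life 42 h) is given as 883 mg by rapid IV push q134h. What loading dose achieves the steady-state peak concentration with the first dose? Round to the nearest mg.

f = (1/2)^(134/42) ≈ 0.109540; accumulation ratio R = 1/(1−f) ≈ 1.12302.
Loading dose to hit Cmax,ss on first dose: D_load = D_maint·R ≈ 883 × 1.12302 ≈ 991.63 mg.

992 mg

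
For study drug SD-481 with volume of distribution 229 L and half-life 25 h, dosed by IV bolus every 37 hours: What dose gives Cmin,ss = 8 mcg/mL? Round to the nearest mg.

3278 mg

τ/t½ = 37/25 ≈ 1.48, so f = (1/2)^(37/25) ≈ 0.358489.
Cmin,ss = (D/Vd)·f/(1−f), so D = Cmin,ss·Vd·(1−f)/f.
D = 8 × 229 × (1−f)/f ≈ 8 × 229 × 1.78949 ≈ 3278.35 mg.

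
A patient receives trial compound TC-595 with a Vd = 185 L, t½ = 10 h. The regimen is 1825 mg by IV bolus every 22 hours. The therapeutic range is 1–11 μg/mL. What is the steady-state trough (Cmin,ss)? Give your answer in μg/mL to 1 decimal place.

Over one 22-h interval, 22/10 ≈ 2.2 half-lives elapse, leaving f ≈ 0.2176 of each dose.
Single-dose peak C₀ = D/Vd = 1825/185 ≈ 9.865 μg/mL.
Steady-state trough Cmin,ss = C₀·f/(1−f) ≈ 9.865 × 0.2176/0.7824 ≈ 2.744 μg/mL.
Trough 2.7 μg/mL vs MEC 1 μg/mL: adequate.

2.7 μg/mL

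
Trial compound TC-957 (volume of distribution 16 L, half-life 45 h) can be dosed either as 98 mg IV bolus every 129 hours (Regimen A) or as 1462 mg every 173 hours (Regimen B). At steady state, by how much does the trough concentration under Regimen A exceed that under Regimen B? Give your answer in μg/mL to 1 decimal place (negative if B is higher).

-5.9 μg/mL

Regimen A: f = (1/2)^(129/45) ≈ 0.1371; Cmin,ss = (98/16)·f/(1−f) ≈ 0.973 μg/mL.
Regimen B: f = (1/2)^(173/45) ≈ 0.0696; Cmin,ss = (1462/16)·f/(1−f) ≈ 6.835 μg/mL.
Difference ≈ 0.973 − 6.835 ≈ -5.862 μg/mL.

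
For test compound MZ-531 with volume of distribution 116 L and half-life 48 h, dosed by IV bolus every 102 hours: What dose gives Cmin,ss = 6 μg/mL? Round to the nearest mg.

2340 mg

τ/t½ = 102/48 ≈ 2.125, so f = (1/2)^(102/48) ≈ 0.229251.
Cmin,ss = (D/Vd)·f/(1−f), so D = Cmin,ss·Vd·(1−f)/f.
D = 6 × 116 × (1−f)/f ≈ 6 × 116 × 3.36203 ≈ 2339.97 mg.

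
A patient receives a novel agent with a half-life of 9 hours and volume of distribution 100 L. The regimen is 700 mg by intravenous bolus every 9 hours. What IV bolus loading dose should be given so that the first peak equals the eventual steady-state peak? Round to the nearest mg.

1400 mg

f = (1/2)^(9/9) ≈ 0.500000; accumulation ratio R = 1/(1−f) ≈ 2.00000.
Loading dose to hit Cmax,ss on first dose: D_load = D_maint·R ≈ 700 × 2.00000 ≈ 1400.00 mg.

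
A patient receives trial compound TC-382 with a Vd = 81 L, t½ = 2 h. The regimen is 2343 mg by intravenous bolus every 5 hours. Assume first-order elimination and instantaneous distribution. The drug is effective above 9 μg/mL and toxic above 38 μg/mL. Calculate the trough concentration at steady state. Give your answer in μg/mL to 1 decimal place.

6.2 μg/mL

Over one 5-h interval, 5/2 ≈ 2.5 half-lives elapse, leaving f ≈ 0.1768 of each dose.
Accumulation ratio R = 1/(1 − f) ≈ 1/0.8232 ≈ 1.2148.
Single-dose peak C₀ = D/Vd = 2343/81 ≈ 28.926 μg/mL.
Cmax,ss = C₀/(1 − f) ≈ 28.926/0.8232 ≈ 35.138 μg/mL.
One interval later, Cmin,ss = Cmax,ss·e^(−kτ) ≈ 35.138 × 0.1768 ≈ 6.212 μg/mL.
Trough 6.2 μg/mL vs MEC 9 μg/mL: subtherapeutic.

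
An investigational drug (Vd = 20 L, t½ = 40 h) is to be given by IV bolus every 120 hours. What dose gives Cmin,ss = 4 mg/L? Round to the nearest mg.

τ/t½ = 120/40 ≈ 3, so f = (1/2)^(120/40) ≈ 0.125000.
Cmin,ss = (D/Vd)·f/(1−f), so D = Cmin,ss·Vd·(1−f)/f.
D = 4 × 20 × (1−f)/f ≈ 4 × 20 × 7.00000 ≈ 560.00 mg.

560 mg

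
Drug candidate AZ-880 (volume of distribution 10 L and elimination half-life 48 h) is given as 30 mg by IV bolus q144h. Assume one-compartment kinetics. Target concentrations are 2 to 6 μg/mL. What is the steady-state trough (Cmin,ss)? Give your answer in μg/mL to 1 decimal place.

τ = 144 h = 3 half-lives, so f = (1/2)^3 = 0.125.
At steady state, R = 1/(1 − 0.125) = 8/7.
Single-dose peak C₀ = D/Vd = 30/10 = 3 μg/mL.
Steady-state peak Cmax,ss = C₀·R = 3 × 8/7 ≈ 3.429 μg/mL.
Steady-state trough Cmin,ss = Cmax,ss·f ≈ 3.429 × 0.125 ≈ 0.429 μg/mL.
Trough 0.4 μg/mL vs MEC 2 μg/mL: subtherapeutic.

0.4 μg/mL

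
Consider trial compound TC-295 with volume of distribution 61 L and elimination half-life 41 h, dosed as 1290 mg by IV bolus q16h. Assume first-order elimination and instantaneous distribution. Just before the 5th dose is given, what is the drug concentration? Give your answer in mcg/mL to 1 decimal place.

45.0 mcg/mL

f = (1/2)^(τ/t½) = (1/2)^(16/41) ≈ 0.7630.
C₀ = D/Vd = 1290/61 ≈ 21.148 mcg/mL.
Before the 5th dose, 4 doses have been given. Superposition: Cmin = C₀·(f + f² + … + f^4).
≈ 21.148 × (0.7630 + 0.5822 + 0.4442 + 0.3389) ≈ 21.148 × 2.1283 ≈ 45.009 mcg/mL.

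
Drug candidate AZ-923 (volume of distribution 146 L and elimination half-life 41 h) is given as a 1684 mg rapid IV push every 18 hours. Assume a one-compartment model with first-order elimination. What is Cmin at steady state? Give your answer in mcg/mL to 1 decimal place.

32.4 mcg/mL

τ/t½ = 18/41 ≈ 0.43902, so fraction remaining f = (1/2)^(18/41) ≈ 0.7376.
Accumulation ratio R = 1/(1 − f) ≈ 1/0.2624 ≈ 3.8110.
Single-dose peak C₀ = D/Vd = 1684/146 ≈ 11.534 mcg/mL.
Cmax,ss = C₀/(1 − f) ≈ 11.534/0.2624 ≈ 43.956 mcg/mL.
Steady-state trough Cmin,ss = Cmax,ss·f ≈ 43.956 × 0.7376 ≈ 32.422 mcg/mL.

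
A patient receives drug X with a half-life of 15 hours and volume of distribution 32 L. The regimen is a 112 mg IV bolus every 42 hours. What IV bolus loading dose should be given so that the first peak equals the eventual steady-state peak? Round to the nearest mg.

131 mg

f = (1/2)^(42/15) ≈ 0.143587; accumulation ratio R = 1/(1−f) ≈ 1.16766.
Loading dose to hit Cmax,ss on first dose: D_load = D_maint·R ≈ 112 × 1.16766 ≈ 130.78 mg.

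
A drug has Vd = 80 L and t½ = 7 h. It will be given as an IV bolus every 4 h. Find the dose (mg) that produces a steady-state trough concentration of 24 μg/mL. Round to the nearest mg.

933 mg

τ/t½ = 4/7 ≈ 0.57143, so f = (1/2)^(4/7) ≈ 0.672950.
Cmin,ss = (D/Vd)·f/(1−f), so D = Cmin,ss·Vd·(1−f)/f.
D = 24 × 80 × (1−f)/f ≈ 24 × 80 × 0.48599 ≈ 933.10 mg.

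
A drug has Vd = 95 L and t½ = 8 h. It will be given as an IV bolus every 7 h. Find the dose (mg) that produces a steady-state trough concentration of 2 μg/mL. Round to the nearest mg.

158 mg

τ/t½ = 7/8 ≈ 0.875, so f = (1/2)^(7/8) ≈ 0.545254.
Cmin,ss = (D/Vd)·f/(1−f), so D = Cmin,ss·Vd·(1−f)/f.
D = 2 × 95 × (1−f)/f ≈ 2 × 95 × 0.83401 ≈ 158.46 mg.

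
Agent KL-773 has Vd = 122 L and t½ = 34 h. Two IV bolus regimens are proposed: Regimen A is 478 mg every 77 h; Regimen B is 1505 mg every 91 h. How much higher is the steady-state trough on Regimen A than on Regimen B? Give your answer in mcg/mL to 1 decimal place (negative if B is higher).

Regimen A: f = (1/2)^(77/34) ≈ 0.2081; Cmin,ss = (478/122)·f/(1−f) ≈ 1.030 mcg/mL.
Regimen B: f = (1/2)^(91/34) ≈ 0.1564; Cmin,ss = (1505/122)·f/(1−f) ≈ 2.287 mcg/mL.
Difference ≈ 1.030 − 2.287 ≈ -1.257 mcg/mL.

-1.3 mcg/mL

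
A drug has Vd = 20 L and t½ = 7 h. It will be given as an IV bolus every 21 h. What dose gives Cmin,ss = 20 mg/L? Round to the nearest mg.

τ/t½ = 21/7 ≈ 3, so f = (1/2)^(21/7) ≈ 0.125000.
Cmin,ss = (D/Vd)·f/(1−f), so D = Cmin,ss·Vd·(1−f)/f.
D = 20 × 20 × (1−f)/f ≈ 20 × 20 × 7.00000 ≈ 2800.00 mg.

2800 mg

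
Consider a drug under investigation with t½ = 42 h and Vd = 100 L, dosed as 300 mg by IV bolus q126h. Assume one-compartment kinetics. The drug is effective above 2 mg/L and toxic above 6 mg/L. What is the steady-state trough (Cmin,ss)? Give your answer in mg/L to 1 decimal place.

The dosing interval is 3 half-lives, so f = 2^(−3) = 0.125.
At steady state, R = 1/(1 − 0.125) = 8/7.
Single-dose peak C₀ = D/Vd = 300/100 = 3 mg/L.
Steady-state peak Cmax,ss = C₀·R = 3 × 8/7 ≈ 3.429 mg/L.
Steady-state trough Cmin,ss = Cmax,ss·f ≈ 3.429 × 0.125 ≈ 0.429 mg/L.
Trough 0.4 mg/L vs MEC 2 mg/L: subtherapeutic.

0.4 mg/L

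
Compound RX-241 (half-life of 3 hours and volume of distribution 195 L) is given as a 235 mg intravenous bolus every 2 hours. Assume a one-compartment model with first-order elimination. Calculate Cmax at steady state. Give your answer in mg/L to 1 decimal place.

k = ln2/t½ = ln2/3 ≈ 0.231049 h⁻¹; fraction remaining f = e^(−kτ) = e^(−0.231049×2) ≈ 0.6300.
At steady state, accumulation factor R = 1/(1 − e^(−kτ)) ≈ 2.7027.
Single-dose peak C₀ = D/Vd = 235/195 ≈ 1.205 mg/L.
Cmax,ss = C₀/(1 − f) ≈ 1.205/0.3700 ≈ 3.257 mg/L.

3.3 mg/L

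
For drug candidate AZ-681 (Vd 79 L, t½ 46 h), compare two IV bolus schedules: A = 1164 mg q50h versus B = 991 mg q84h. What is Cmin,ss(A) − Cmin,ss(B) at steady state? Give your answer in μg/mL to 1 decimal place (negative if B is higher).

Regimen A: f = (1/2)^(50/46) ≈ 0.4708; Cmin,ss = (1164/79)·f/(1−f) ≈ 13.108 μg/mL.
Regimen B: f = (1/2)^(84/46) ≈ 0.2820; Cmin,ss = (991/79)·f/(1−f) ≈ 4.927 μg/mL.
Difference ≈ 13.108 − 4.927 ≈ 8.181 μg/mL.

8.2 μg/mL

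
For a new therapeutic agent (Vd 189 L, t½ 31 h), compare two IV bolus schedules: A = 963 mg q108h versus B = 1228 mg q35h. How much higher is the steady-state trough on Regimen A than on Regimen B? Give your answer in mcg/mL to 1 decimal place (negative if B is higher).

-5.0 mcg/mL

Regimen A: f = (1/2)^(108/31) ≈ 0.0894; Cmin,ss = (963/189)·f/(1−f) ≈ 0.500 mcg/mL.
Regimen B: f = (1/2)^(35/31) ≈ 0.4572; Cmin,ss = (1228/189)·f/(1−f) ≈ 5.473 mcg/mL.
Difference ≈ 0.500 − 5.473 ≈ -4.973 mcg/mL.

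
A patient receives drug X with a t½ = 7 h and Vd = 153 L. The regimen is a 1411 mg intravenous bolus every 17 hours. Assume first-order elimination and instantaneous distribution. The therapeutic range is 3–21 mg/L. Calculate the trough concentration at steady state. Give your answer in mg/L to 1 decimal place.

Over one 17-h interval, 17/7 ≈ 2.4286 half-lives elapse, leaving f ≈ 0.1857 of each dose.
Each bolus raises the concentration by D/Vd = 1411/153 ≈ 9.222 mg/L.
Steady-state trough Cmin,ss = C₀·f/(1−f) ≈ 9.222 × 0.1857/0.8143 ≈ 2.103 mg/L.
Trough 2.1 mg/L vs MEC 3 mg/L: subtherapeutic.

2.1 mg/L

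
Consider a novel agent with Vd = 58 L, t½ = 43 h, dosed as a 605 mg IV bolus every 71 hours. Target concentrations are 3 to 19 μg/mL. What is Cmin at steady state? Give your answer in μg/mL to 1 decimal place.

4.9 μg/mL

Over one 71-h interval, 71/43 ≈ 1.6512 half-lives elapse, leaving f ≈ 0.3184 of each dose.
Accumulation ratio R = 1/(1 − f) ≈ 1/0.6816 ≈ 1.4671.
Single-dose peak C₀ = D/Vd = 605/58 ≈ 10.431 μg/mL.
Steady-state peak Cmax,ss = C₀·R ≈ 10.431 × 1.4671 ≈ 15.303 μg/mL.
Steady-state trough Cmin,ss = Cmax,ss·f ≈ 15.303 × 0.3184 ≈ 4.872 μg/mL.
Trough 4.9 μg/mL vs MEC 3 μg/mL: adequate.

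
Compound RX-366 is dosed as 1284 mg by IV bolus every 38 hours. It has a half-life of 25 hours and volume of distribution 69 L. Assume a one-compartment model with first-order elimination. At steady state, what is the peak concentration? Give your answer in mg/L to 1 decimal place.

τ/t½ = 38/25 ≈ 1.52, so fraction remaining f = (1/2)^(38/25) ≈ 0.3487.
At steady state, accumulation factor R = 1/(1 − e^(−kτ)) ≈ 1.5354.
Each bolus raises the concentration by D/Vd = 1284/69 ≈ 18.609 mg/L.
Steady-state peak Cmax,ss = C₀·R ≈ 18.609 × 1.5354 ≈ 28.572 mg/L.

28.6 mg/L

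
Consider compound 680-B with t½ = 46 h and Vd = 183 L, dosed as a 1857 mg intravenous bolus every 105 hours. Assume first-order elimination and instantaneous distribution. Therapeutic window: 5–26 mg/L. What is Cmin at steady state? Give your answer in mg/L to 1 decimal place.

2.6 mg/L

τ/t½ = 105/46 ≈ 2.2826, so fraction remaining f = (1/2)^(105/46) ≈ 0.2055.
At steady state, accumulation factor R = 1/(1 − e^(−kτ)) ≈ 1.2587.
Each bolus raises the concentration by D/Vd = 1857/183 ≈ 10.148 mg/L.
Steady-state peak Cmax,ss = C₀·R ≈ 10.148 × 1.2587 ≈ 12.773 mg/L.
One interval later, Cmin,ss = Cmax,ss·e^(−kτ) ≈ 12.773 × 0.2055 ≈ 2.625 mg/L.
Trough 2.6 mg/L vs MEC 5 mg/L: subtherapeutic.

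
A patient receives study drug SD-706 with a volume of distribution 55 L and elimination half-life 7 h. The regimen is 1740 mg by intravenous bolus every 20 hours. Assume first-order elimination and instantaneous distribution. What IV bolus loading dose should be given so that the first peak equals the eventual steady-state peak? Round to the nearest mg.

2019 mg

f = (1/2)^(20/7) ≈ 0.138011; accumulation ratio R = 1/(1−f) ≈ 1.16011.
Loading dose to hit Cmax,ss on first dose: D_load = D_maint·R ≈ 1740 × 1.16011 ≈ 2018.59 mg.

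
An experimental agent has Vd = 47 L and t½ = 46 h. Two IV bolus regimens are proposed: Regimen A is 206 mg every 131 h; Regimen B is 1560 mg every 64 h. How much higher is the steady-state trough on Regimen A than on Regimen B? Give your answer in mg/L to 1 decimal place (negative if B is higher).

Regimen A: f = (1/2)^(131/46) ≈ 0.1389; Cmin,ss = (206/47)·f/(1−f) ≈ 0.707 mg/L.
Regimen B: f = (1/2)^(64/46) ≈ 0.3812; Cmin,ss = (1560/47)·f/(1−f) ≈ 20.447 mg/L.
Difference ≈ 0.707 − 20.447 ≈ -19.740 mg/L.

-19.7 mg/L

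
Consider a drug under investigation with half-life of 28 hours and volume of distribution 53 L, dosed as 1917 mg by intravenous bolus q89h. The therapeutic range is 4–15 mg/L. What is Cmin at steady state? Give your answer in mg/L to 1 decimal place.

k = ln2/t½ = ln2/28 ≈ 0.024755 h⁻¹; fraction remaining f = e^(−kτ) = e^(−0.024755×89) ≈ 0.1104.
At steady state, accumulation factor R = 1/(1 − e^(−kτ)) ≈ 1.1241.
Single-dose peak C₀ = D/Vd = 1917/53 ≈ 36.170 mg/L.
Cmax,ss = C₀/(1 − f) ≈ 36.170/0.8896 ≈ 40.659 mg/L.
One interval later, Cmin,ss = Cmax,ss·e^(−kτ) ≈ 40.659 × 0.1104 ≈ 4.489 mg/L.
Trough 4.5 mg/L vs MEC 4 mg/L: adequate.

4.5 mg/L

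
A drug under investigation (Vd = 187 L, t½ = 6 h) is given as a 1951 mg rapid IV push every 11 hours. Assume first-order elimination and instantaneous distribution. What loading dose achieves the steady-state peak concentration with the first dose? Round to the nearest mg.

f = (1/2)^(11/6) ≈ 0.280616; accumulation ratio R = 1/(1−f) ≈ 1.39008.
Loading dose to hit Cmax,ss on first dose: D_load = D_maint·R ≈ 1951 × 1.39008 ≈ 2712.05 mg.

2712 mg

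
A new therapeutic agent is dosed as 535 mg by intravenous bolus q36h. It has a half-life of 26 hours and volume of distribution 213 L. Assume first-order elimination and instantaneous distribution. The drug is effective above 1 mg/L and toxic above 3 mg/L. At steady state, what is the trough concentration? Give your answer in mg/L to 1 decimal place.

1.6 mg/L

τ/t½ = 36/26 ≈ 1.3846, so fraction remaining f = (1/2)^(36/26) ≈ 0.3830.
Accumulation ratio R = 1/(1 − f) ≈ 1/0.6170 ≈ 1.6207.
Each bolus raises the concentration by D/Vd = 535/213 ≈ 2.512 mg/L.
Steady-state peak Cmax,ss = C₀·R ≈ 2.512 × 1.6207 ≈ 4.071 mg/L.
One interval later, Cmin,ss = Cmax,ss·e^(−kτ) ≈ 4.071 × 0.3830 ≈ 1.559 mg/L.
Trough 1.6 mg/L vs MEC 1 mg/L: adequate.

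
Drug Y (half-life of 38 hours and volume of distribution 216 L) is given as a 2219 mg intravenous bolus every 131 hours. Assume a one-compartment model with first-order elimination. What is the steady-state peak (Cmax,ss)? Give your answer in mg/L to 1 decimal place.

τ/t½ = 131/38 ≈ 3.4474, so fraction remaining f = (1/2)^(131/38) ≈ 0.0917.
Accumulation ratio R = 1/(1 − f) ≈ 1/0.9083 ≈ 1.1010.
Single-dose peak C₀ = D/Vd = 2219/216 ≈ 10.273 mg/L.
Cmax,ss = C₀/(1 − f) ≈ 10.273/0.9083 ≈ 11.310 mg/L.

11.3 mg/L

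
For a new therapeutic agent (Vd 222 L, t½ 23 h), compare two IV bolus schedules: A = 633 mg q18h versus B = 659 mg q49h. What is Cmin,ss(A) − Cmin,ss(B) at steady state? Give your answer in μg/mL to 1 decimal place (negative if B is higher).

Regimen A: f = (1/2)^(18/23) ≈ 0.5813; Cmin,ss = (633/222)·f/(1−f) ≈ 3.959 μg/mL.
Regimen B: f = (1/2)^(49/23) ≈ 0.2284; Cmin,ss = (659/222)·f/(1−f) ≈ 0.879 μg/mL.
Difference ≈ 3.959 − 0.879 ≈ 3.080 μg/mL.

3.1 μg/mL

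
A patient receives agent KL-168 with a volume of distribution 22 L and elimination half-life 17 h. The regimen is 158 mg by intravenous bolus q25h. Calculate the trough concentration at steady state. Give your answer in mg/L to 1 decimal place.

4.1 mg/L

Over one 25-h interval, 25/17 ≈ 1.4706 half-lives elapse, leaving f ≈ 0.3608 of each dose.
At steady state, accumulation factor R = 1/(1 − e^(−kτ)) ≈ 1.5645.
Single-dose peak C₀ = D/Vd = 158/22 ≈ 7.182 mg/L.
Cmax,ss = C₀/(1 − f) ≈ 7.182/0.6392 ≈ 11.236 mg/L.
Steady-state trough Cmin,ss = Cmax,ss·f ≈ 11.236 × 0.3608 ≈ 4.054 mg/L.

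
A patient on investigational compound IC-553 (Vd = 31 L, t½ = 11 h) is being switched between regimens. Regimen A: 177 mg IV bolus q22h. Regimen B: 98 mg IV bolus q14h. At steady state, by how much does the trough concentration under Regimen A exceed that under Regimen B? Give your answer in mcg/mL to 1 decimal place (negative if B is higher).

Regimen A: f = (1/2)^(22/11) ≈ 0.2500; Cmin,ss = (177/31)·f/(1−f) ≈ 1.903 mcg/mL.
Regimen B: f = (1/2)^(14/11) ≈ 0.4139; Cmin,ss = (98/31)·f/(1−f) ≈ 2.232 mcg/mL.
Difference ≈ 1.903 − 2.232 ≈ -0.329 mcg/mL.

-0.3 mcg/mL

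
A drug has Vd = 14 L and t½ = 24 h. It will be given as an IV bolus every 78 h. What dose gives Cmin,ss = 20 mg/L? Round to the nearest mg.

2384 mg

τ/t½ = 78/24 ≈ 3.25, so f = (1/2)^(78/24) ≈ 0.105112.
Cmin,ss = (D/Vd)·f/(1−f), so D = Cmin,ss·Vd·(1−f)/f.
D = 20 × 14 × (1−f)/f ≈ 20 × 14 × 8.51366 ≈ 2383.82 mg.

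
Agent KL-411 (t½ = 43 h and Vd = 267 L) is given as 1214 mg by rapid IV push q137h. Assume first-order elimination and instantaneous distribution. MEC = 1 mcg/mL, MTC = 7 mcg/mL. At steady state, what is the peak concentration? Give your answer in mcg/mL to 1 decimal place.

τ/t½ = 137/43 ≈ 3.186, so fraction remaining f = (1/2)^(137/43) ≈ 0.1099.
Accumulation ratio R = 1/(1 − f) ≈ 1/0.8901 ≈ 1.1235.
Each bolus raises the concentration by D/Vd = 1214/267 ≈ 4.547 mcg/mL.
Steady-state peak Cmax,ss = C₀·R ≈ 4.547 × 1.1235 ≈ 5.109 mcg/mL.
Peak 5.1 mcg/mL vs MTC 7 mcg/mL: below toxic threshold.

5.1 mcg/mL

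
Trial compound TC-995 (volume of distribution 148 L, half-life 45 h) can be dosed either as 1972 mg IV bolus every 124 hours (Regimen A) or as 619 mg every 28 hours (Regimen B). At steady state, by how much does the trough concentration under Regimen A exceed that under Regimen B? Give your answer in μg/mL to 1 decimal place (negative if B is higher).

Regimen A: f = (1/2)^(124/45) ≈ 0.1481; Cmin,ss = (1972/148)·f/(1−f) ≈ 2.316 μg/mL.
Regimen B: f = (1/2)^(28/45) ≈ 0.6497; Cmin,ss = (619/148)·f/(1−f) ≈ 7.757 μg/mL.
Difference ≈ 2.316 − 7.757 ≈ -5.441 μg/mL.

-5.4 μg/mL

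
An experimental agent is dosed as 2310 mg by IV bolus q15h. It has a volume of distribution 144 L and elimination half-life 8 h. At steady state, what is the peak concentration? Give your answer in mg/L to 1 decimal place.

22.1 mg/L

Over one 15-h interval, 15/8 ≈ 1.875 half-lives elapse, leaving f ≈ 0.2726 of each dose.
At steady state, accumulation factor R = 1/(1 − e^(−kτ)) ≈ 1.3748.
Single-dose peak C₀ = D/Vd = 2310/144 ≈ 16.042 mg/L.
Steady-state peak Cmax,ss = C₀·R ≈ 16.042 × 1.3748 ≈ 22.055 mg/L.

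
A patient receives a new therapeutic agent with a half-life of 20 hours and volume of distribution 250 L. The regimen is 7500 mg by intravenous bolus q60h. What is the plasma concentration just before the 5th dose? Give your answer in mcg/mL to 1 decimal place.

4.3 mcg/mL

f = (1/2)^(τ/t½) = (1/2)^(60/20) ≈ 0.1250.
C₀ = D/Vd = 7500/250 ≈ 30.000 mcg/mL.
Before the 5th dose, 4 doses have been given. Superposition: Cmin = C₀·(f + f² + … + f^4).
≈ 30.000 × (0.1250 + 0.0156 + 0.0020 + 0.0002) ≈ 30.000 × 0.1428 ≈ 4.284 mcg/mL.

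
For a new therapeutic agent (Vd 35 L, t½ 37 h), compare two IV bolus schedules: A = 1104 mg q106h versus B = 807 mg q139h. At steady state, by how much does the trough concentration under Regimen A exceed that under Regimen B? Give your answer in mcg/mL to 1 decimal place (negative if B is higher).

Regimen A: f = (1/2)^(106/37) ≈ 0.1373; Cmin,ss = (1104/35)·f/(1−f) ≈ 5.020 mcg/mL.
Regimen B: f = (1/2)^(139/37) ≈ 0.0740; Cmin,ss = (807/35)·f/(1−f) ≈ 1.843 mcg/mL.
Difference ≈ 5.020 − 1.843 ≈ 3.177 mcg/mL.

3.2 mcg/mL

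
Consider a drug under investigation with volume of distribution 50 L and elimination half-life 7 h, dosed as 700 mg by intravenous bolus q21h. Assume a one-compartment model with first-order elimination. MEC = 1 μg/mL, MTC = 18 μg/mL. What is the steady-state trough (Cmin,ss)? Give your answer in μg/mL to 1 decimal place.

τ = 21 h = 3 half-lives, so f = (1/2)^3 = 0.125.
Accumulation ratio R = 1/(1 − f) = 1/0.875 = 8/7.
Single-dose peak C₀ = D/Vd = 700/50 = 14 μg/mL.
Steady-state peak Cmax,ss = C₀·R = 14 × 8/7 ≈ 16.000 μg/mL.
Steady-state trough Cmin,ss = Cmax,ss·f ≈ 16.000 × 0.125 ≈ 2.000 μg/mL.
Trough 2.0 μg/mL vs MEC 1 μg/mL: adequate.

2.0 μg/mL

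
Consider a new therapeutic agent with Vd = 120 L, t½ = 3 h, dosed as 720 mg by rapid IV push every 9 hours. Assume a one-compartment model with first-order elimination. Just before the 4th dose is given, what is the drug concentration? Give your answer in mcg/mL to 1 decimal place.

0.9 mcg/mL

f = (1/2)^(τ/t½) = (1/2)^(9/3) ≈ 0.1250.
C₀ = D/Vd = 720/120 ≈ 6.000 mcg/mL.
Before the 4th dose, 3 doses have been given. Superposition: Cmin = C₀·(f + f² + … + f^3).
≈ 6.000 × (0.1250 + 0.0156 + 0.0020) ≈ 6.000 × 0.1426 ≈ 0.856 mcg/mL.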